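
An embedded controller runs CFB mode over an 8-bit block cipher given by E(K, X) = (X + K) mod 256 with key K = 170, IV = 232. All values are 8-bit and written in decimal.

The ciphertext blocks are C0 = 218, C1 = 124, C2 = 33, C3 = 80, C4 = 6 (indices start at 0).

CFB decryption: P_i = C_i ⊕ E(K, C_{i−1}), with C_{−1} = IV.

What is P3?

P3: E(K, 33) = 203; 80 ⊕ 203 = 155.

P3 = 155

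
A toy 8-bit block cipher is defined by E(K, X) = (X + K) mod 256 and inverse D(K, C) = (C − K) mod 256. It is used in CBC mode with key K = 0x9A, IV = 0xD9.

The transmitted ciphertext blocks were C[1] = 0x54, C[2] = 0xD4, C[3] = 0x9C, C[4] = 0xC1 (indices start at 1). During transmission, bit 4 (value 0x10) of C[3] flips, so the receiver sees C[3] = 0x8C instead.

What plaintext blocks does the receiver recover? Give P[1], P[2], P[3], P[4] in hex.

CBC decryption: P_i = D(K, C_i) ⊕ C_{i−1}, with C_{0} = IV.
Only C[3] changed, to 0x8C. In CBC, a change in C_i garbles P_i and flips the same bit in P_{i+1}. Decrypting the received ciphertext:
P[1]: D(K, 0x54) = 0xBA; 0xBA ⊕ 0xD9 = 0x63.
P[2]: D(K, 0xD4) = 0x3A; 0x3A ⊕ 0x54 = 0x6E.
P[3]: D(K, 0x8C) = 0xF2; 0xF2 ⊕ 0xD4 = 0x26.
P[4]: D(K, 0xC1) = 0x27; 0x27 ⊕ 0x8C = 0xAB.
Blocks that differ from the original plaintext: P[3], P[4].

P[1] = 0x63, P[2] = 0x6E, P[3] = 0x26, P[4] = 0xAB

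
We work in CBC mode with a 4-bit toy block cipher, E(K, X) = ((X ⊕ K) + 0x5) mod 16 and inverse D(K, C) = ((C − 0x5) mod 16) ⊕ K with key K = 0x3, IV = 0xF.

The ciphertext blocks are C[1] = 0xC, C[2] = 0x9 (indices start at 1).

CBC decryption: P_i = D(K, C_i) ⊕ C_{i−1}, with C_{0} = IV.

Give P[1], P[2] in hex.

P[1] = 0xB, P[2] = 0xB

P[1]: D(K, 0xC) = 0x4; 0x4 ⊕ 0xF = 0xB.
P[2]: D(K, 0x9) = 0x7; 0x7 ⊕ 0xC = 0xB.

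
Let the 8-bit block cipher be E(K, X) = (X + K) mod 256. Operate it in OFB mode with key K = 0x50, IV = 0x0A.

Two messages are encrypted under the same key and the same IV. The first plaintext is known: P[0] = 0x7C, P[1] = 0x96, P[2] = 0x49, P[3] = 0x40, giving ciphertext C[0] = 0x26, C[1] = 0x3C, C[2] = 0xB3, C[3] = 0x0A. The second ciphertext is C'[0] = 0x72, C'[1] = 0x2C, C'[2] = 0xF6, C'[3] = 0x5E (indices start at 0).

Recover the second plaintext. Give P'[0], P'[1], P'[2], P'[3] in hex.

P'[0] = 0x28, P'[1] = 0x86, P'[2] = 0x0C, P'[3] = 0x14

In OFB with a reused IV, both messages share the same keystream S_i, so C_i ⊕ C'_i = P_i ⊕ P'_i and thus P'_i = P_i ⊕ C_i ⊕ C'_i.
P'[0]: 0x7C ⊕ 0x26 ⊕ 0x72 = 0x28.
P'[1]: 0x96 ⊕ 0x3C ⊕ 0x2C = 0x86.
P'[2]: 0x49 ⊕ 0xB3 ⊕ 0xF6 = 0x0C.
P'[3]: 0x40 ⊕ 0x0A ⊕ 0x5E = 0x14.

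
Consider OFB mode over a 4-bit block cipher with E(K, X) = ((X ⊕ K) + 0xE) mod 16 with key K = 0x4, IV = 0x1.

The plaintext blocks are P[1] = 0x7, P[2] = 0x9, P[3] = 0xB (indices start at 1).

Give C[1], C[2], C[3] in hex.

C[1] = 0x4, C[2] = 0xC, C[3] = 0x4

OFB encryption: S_i = E(K, S_{i−1}) with S_{0} = IV; C_i = P_i ⊕ S_i.
C[1]: S = E(K, 0x1) = 0x3; 0x7 ⊕ 0x3 = 0x4.
C[2]: S = E(K, 0x3) = 0x5; 0x9 ⊕ 0x5 = 0xC.
C[3]: S = E(K, 0x5) = 0xF; 0xB ⊕ 0xF = 0x4.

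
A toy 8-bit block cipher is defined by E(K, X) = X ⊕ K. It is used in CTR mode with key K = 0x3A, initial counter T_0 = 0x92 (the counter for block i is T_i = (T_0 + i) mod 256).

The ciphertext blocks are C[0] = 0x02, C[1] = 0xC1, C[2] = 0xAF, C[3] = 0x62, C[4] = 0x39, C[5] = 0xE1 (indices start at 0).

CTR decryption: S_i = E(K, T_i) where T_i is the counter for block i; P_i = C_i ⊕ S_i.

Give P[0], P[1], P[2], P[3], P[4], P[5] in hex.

P[0] = 0xAA, P[1] = 0x68, P[2] = 0x01, P[3] = 0xCD, P[4] = 0x95, P[5] = 0x4C

P[0]: T = 0x92, S = E(K, T) = 0xA8; 0x02 ⊕ 0xA8 = 0xAA.
P[1]: T = 0x93, S = E(K, T) = 0xA9; 0xC1 ⊕ 0xA9 = 0x68.
P[2]: T = 0x94, S = E(K, T) = 0xAE; 0xAF ⊕ 0xAE = 0x01.
P[3]: T = 0x95, S = E(K, T) = 0xAF; 0x62 ⊕ 0xAF = 0xCD.
P[4]: T = 0x96, S = E(K, T) = 0xAC; 0x39 ⊕ 0xAC = 0x95.
P[5]: T = 0x97, S = E(K, T) = 0xAD; 0xE1 ⊕ 0xAD = 0x4C.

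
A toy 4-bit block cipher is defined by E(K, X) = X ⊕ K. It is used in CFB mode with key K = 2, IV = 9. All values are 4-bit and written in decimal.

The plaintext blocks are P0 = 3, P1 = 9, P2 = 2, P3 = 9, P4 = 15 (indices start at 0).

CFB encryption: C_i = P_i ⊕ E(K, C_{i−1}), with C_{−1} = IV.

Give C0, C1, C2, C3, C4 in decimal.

C0: E(K, 9) = 11; 3 ⊕ 11 = 8.
C1: E(K, 8) = 10; 9 ⊕ 10 = 3.
C2: E(K, 3) = 1; 2 ⊕ 1 = 3.
C3: E(K, 3) = 1; 9 ⊕ 1 = 8.
C4: E(K, 8) = 10; 15 ⊕ 10 = 5.

C0 = 8, C1 = 3, C2 = 3, C3 = 8, C4 = 5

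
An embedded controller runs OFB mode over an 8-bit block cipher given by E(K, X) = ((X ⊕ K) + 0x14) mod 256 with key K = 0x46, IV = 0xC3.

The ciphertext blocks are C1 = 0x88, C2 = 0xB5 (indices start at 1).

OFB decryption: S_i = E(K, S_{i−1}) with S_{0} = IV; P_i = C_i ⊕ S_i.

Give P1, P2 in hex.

P1 = 0x11, P2 = 0x46

P1: S = E(K, 0xC3) = 0x99; 0x88 ⊕ 0x99 = 0x11.
P2: S = E(K, 0x99) = 0xF3; 0xB5 ⊕ 0xF3 = 0x46.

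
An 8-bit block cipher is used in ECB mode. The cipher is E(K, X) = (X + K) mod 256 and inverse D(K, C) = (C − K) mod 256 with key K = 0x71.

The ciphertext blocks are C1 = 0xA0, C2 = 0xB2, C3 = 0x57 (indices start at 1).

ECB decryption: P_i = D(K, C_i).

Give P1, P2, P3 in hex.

P1: D(K, 0xA0) = 0x2F.
P2: D(K, 0xB2) = 0x41.
P3: D(K, 0x57) = 0xE6.

P1 = 0x2F, P2 = 0x41, P3 = 0xE6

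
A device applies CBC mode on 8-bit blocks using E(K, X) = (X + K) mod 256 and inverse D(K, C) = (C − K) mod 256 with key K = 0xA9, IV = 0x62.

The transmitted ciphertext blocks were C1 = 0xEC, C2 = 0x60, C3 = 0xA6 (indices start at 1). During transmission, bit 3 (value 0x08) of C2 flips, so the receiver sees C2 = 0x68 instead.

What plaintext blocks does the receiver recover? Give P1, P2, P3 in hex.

P1 = 0x21, P2 = 0x53, P3 = 0x95

CBC decryption: P_i = D(K, C_i) ⊕ C_{i−1}, with C_{0} = IV.
Only C2 changed, to 0x68. In CBC, a change in C_i garbles P_i and flips the same bit in P_{i+1}. Decrypting the received ciphertext:
P1: D(K, 0xEC) = 0x43; 0x43 ⊕ 0x62 = 0x21.
P2: D(K, 0x68) = 0xBF; 0xBF ⊕ 0xEC = 0x53.
P3: D(K, 0xA6) = 0xFD; 0xFD ⊕ 0x68 = 0x95.
Blocks that differ from the original plaintext: P2, P3.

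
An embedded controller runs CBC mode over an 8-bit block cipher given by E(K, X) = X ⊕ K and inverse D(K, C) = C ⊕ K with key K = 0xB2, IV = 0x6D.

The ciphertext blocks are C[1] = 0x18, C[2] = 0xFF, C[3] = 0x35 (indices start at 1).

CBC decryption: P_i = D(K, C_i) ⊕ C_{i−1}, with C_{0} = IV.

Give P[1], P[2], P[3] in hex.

P[1] = 0xC7, P[2] = 0x55, P[3] = 0x78

P[1]: D(K, 0x18) = 0xAA; 0xAA ⊕ 0x6D = 0xC7.
P[2]: D(K, 0xFF) = 0x4D; 0x4D ⊕ 0x18 = 0x55.
P[3]: D(K, 0x35) = 0x87; 0x87 ⊕ 0xFF = 0x78.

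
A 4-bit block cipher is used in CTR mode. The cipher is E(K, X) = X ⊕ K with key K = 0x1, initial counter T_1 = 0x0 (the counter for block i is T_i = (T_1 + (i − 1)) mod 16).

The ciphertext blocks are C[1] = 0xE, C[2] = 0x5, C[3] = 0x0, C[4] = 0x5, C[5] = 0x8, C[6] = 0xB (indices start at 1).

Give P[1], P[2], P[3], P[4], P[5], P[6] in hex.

P[1] = 0xF, P[2] = 0x5, P[3] = 0x3, P[4] = 0x7, P[5] = 0xD, P[6] = 0xF

CTR decryption: S_i = E(K, T_i) where T_i is the counter for block i; P_i = C_i ⊕ S_i.
P[1]: T = 0x0, S = E(K, T) = 0x1; 0xE ⊕ 0x1 = 0xF.
P[2]: T = 0x1, S = E(K, T) = 0x0; 0x5 ⊕ 0x0 = 0x5.
P[3]: T = 0x2, S = E(K, T) = 0x3; 0x0 ⊕ 0x3 = 0x3.
P[4]: T = 0x3, S = E(K, T) = 0x2; 0x5 ⊕ 0x2 = 0x7.
P[5]: T = 0x4, S = E(K, T) = 0x5; 0x8 ⊕ 0x5 = 0xD.
P[6]: T = 0x5, S = E(K, T) = 0x4; 0xB ⊕ 0x4 = 0xF.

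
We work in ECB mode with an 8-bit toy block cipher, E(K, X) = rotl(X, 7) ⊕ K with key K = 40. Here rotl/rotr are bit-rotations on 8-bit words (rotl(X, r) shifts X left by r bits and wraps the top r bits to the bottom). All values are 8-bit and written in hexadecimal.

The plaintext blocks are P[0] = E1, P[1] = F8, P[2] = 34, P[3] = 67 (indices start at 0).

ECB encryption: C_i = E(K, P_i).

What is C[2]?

C[2]: E(K, 34) = 5A.

C[2] = 5A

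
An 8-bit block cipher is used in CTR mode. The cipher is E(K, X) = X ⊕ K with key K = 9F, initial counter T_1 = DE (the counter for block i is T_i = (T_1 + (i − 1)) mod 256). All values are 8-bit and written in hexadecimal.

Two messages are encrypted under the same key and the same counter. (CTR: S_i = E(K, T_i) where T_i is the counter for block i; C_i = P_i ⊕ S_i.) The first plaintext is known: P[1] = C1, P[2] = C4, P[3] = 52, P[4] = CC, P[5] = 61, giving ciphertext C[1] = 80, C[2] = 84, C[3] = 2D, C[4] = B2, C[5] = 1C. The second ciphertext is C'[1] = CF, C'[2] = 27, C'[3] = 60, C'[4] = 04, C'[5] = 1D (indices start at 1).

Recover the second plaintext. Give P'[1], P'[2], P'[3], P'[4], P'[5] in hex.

In CTR with a reused counter, both messages share the same keystream S_i, so C_i ⊕ C'_i = P_i ⊕ P'_i and thus P'_i = P_i ⊕ C_i ⊕ C'_i.
P'[1]: C1 ⊕ 80 ⊕ CF = 8E.
P'[2]: C4 ⊕ 84 ⊕ 27 = 67.
P'[3]: 52 ⊕ 2D ⊕ 60 = 1F.
P'[4]: CC ⊕ B2 ⊕ 04 = 7A.
P'[5]: 61 ⊕ 1C ⊕ 1D = 60.

P'[1] = 8E, P'[2] = 67, P'[3] = 1F, P'[4] = 7A, P'[5] = 60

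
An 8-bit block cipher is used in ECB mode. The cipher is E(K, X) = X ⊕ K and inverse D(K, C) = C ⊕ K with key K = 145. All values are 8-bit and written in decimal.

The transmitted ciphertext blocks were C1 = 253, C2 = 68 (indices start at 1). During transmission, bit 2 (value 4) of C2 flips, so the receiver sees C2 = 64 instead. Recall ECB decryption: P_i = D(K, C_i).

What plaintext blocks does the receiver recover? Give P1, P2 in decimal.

P1 = 108, P2 = 209

Only C2 changed, to 64. In ECB, a change in C_i affects only P_i. Decrypting the received ciphertext:
P1: D(K, 253) = 108.
P2: D(K, 64) = 209.
Blocks that differ from the original plaintext: P2.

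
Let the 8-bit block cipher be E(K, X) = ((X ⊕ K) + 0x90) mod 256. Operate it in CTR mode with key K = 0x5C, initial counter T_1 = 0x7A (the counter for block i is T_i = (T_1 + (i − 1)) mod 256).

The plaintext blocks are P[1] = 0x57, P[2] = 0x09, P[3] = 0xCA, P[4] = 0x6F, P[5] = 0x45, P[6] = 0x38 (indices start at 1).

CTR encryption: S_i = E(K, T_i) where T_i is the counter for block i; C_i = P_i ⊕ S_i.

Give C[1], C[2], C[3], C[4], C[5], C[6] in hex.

C[1] = 0xE1, C[2] = 0xBE, C[3] = 0x7A, C[4] = 0xDE, C[5] = 0xF7, C[6] = 0x8B

C[1]: T = 0x7A, S = E(K, T) = 0xB6; 0x57 ⊕ 0xB6 = 0xE1.
C[2]: T = 0x7B, S = E(K, T) = 0xB7; 0x09 ⊕ 0xB7 = 0xBE.
C[3]: T = 0x7C, S = E(K, T) = 0xB0; 0xCA ⊕ 0xB0 = 0x7A.
C[4]: T = 0x7D, S = E(K, T) = 0xB1; 0x6F ⊕ 0xB1 = 0xDE.
C[5]: T = 0x7E, S = E(K, T) = 0xB2; 0x45 ⊕ 0xB2 = 0xF7.
C[6]: T = 0x7F, S = E(K, T) = 0xB3; 0x38 ⊕ 0xB3 = 0x8B.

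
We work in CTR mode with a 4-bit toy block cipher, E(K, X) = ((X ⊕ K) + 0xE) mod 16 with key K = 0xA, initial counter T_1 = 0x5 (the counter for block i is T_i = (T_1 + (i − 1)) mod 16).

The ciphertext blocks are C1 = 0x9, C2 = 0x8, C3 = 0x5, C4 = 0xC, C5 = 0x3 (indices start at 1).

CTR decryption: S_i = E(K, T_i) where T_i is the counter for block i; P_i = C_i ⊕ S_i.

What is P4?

P4: T = 0x8, S = E(K, T) = 0x0; 0xC ⊕ 0x0 = 0xC.

P4 = 0xC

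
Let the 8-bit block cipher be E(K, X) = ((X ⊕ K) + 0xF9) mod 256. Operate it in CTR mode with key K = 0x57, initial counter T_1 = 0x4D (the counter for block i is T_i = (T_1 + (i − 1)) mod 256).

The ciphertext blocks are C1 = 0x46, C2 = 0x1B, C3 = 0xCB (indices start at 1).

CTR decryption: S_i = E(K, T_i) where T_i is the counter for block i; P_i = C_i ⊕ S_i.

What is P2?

P2 = 0x09

P2: T = 0x4E, S = E(K, T) = 0x12; 0x1B ⊕ 0x12 = 0x09.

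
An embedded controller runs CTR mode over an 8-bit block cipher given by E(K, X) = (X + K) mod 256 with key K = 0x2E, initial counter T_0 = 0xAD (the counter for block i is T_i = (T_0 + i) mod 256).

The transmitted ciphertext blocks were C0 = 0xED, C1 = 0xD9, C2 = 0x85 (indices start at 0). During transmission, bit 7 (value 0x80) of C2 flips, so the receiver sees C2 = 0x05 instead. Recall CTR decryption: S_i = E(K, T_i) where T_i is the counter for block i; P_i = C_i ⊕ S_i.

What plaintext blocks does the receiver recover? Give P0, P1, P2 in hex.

Only C2 changed, to 0x05. In CTR, a change in C_i flips the same bit in P_i only; the keystream is unaffected. Decrypting the received ciphertext:
P0: T = 0xAD, S = E(K, T) = 0xDB; 0xED ⊕ 0xDB = 0x36.
P1: T = 0xAE, S = E(K, T) = 0xDC; 0xD9 ⊕ 0xDC = 0x05.
P2: T = 0xAF, S = E(K, T) = 0xDD; 0x05 ⊕ 0xDD = 0xD8.
Blocks that differ from the original plaintext: P2.

P0 = 0x36, P1 = 0x05, P2 = 0xD8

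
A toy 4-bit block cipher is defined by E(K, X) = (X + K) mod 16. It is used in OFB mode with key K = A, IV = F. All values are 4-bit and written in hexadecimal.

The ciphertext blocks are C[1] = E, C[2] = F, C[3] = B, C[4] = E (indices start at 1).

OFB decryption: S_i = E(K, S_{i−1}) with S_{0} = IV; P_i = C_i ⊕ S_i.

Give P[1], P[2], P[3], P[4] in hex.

P[1] = 7, P[2] = C, P[3] = 6, P[4] = 9

P[1]: S = E(K, F) = 9; E ⊕ 9 = 7.
P[2]: S = E(K, 9) = 3; F ⊕ 3 = C.
P[3]: S = E(K, 3) = D; B ⊕ D = 6.
P[4]: S = E(K, D) = 7; E ⊕ 7 = 9.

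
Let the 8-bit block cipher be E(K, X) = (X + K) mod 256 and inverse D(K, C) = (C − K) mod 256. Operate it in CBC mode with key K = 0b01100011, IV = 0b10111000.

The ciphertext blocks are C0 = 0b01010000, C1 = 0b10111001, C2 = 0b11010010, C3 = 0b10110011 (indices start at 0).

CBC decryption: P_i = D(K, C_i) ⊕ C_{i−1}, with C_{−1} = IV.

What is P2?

P2: D(K, 0b11010010) = 0b01101111; 0b01101111 ⊕ 0b10111001 = 0b11010110.

P2 = 0b11010110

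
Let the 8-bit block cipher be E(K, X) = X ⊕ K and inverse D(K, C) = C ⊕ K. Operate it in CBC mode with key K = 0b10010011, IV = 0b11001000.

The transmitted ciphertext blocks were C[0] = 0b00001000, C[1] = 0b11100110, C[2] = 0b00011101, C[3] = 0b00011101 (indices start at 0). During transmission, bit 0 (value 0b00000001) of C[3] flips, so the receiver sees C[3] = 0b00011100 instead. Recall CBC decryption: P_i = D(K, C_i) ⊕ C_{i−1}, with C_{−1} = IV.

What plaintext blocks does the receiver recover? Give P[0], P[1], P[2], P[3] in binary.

P[0] = 0b01010011, P[1] = 0b01111101, P[2] = 0b01101000, P[3] = 0b10010010

Only C[3] changed, to 0b00011100. In CBC, a change in C_i garbles P_i and flips the same bit in P_{i+1}. Decrypting the received ciphertext:
P[0]: D(K, 0b00001000) = 0b10011011; 0b10011011 ⊕ 0b11001000 = 0b01010011.
P[1]: D(K, 0b11100110) = 0b01110101; 0b01110101 ⊕ 0b00001000 = 0b01111101.
P[2]: D(K, 0b00011101) = 0b10001110; 0b10001110 ⊕ 0b11100110 = 0b01101000.
P[3]: D(K, 0b00011100) = 0b10001111; 0b10001111 ⊕ 0b00011101 = 0b10010010.
Blocks that differ from the original plaintext: P[3].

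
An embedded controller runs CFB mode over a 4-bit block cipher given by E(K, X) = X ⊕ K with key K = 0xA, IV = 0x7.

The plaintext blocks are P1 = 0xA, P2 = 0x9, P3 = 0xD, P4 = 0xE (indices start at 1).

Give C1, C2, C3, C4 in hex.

C1 = 0x7, C2 = 0x4, C3 = 0x3, C4 = 0x7

CFB encryption: C_i = P_i ⊕ E(K, C_{i−1}), with C_{0} = IV.
C1: E(K, 0x7) = 0xD; 0xA ⊕ 0xD = 0x7.
C2: E(K, 0x7) = 0xD; 0x9 ⊕ 0xD = 0x4.
C3: E(K, 0x4) = 0xE; 0xD ⊕ 0xE = 0x3.
C4: E(K, 0x3) = 0x9; 0xE ⊕ 0x9 = 0x7.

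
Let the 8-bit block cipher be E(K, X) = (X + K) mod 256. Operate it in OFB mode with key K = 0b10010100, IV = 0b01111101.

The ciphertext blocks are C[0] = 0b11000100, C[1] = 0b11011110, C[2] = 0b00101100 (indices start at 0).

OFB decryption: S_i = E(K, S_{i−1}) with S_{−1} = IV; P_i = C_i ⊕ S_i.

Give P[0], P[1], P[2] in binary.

P[0] = 0b11010101, P[1] = 0b01111011, P[2] = 0b00010101

P[0]: S = E(K, 0b01111101) = 0b00010001; 0b11000100 ⊕ 0b00010001 = 0b11010101.
P[1]: S = E(K, 0b00010001) = 0b10100101; 0b11011110 ⊕ 0b10100101 = 0b01111011.
P[2]: S = E(K, 0b10100101) = 0b00111001; 0b00101100 ⊕ 0b00111001 = 0b00010101.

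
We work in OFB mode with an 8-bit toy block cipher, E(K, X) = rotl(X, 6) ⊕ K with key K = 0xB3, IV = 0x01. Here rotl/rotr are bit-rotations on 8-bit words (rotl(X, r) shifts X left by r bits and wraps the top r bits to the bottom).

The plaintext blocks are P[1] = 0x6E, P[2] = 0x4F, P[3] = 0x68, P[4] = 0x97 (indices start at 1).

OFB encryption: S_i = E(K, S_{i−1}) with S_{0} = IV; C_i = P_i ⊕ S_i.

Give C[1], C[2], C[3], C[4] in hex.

C[1] = 0x9D, C[2] = 0x00, C[3] = 0x08, C[4] = 0x3C

C[1]: S = E(K, 0x01) = 0xF3; 0x6E ⊕ 0xF3 = 0x9D.
C[2]: S = E(K, 0xF3) = 0x4F; 0x4F ⊕ 0x4F = 0x00.
C[3]: S = E(K, 0x4F) = 0x60; 0x68 ⊕ 0x60 = 0x08.
C[4]: S = E(K, 0x60) = 0xAB; 0x97 ⊕ 0xAB = 0x3C.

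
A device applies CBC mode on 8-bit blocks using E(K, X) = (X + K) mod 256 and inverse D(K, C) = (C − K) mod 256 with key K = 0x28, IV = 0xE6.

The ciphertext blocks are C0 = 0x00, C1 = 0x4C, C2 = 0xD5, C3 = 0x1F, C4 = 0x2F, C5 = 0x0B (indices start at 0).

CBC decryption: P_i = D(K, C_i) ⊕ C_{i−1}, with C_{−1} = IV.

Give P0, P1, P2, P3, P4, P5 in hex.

P0 = 0x3E, P1 = 0x24, P2 = 0xE1, P3 = 0x22, P4 = 0x18, P5 = 0xCC

P0: D(K, 0x00) = 0xD8; 0xD8 ⊕ 0xE6 = 0x3E.
P1: D(K, 0x4C) = 0x24; 0x24 ⊕ 0x00 = 0x24.
P2: D(K, 0xD5) = 0xAD; 0xAD ⊕ 0x4C = 0xE1.
P3: D(K, 0x1F) = 0xF7; 0xF7 ⊕ 0xD5 = 0x22.
P4: D(K, 0x2F) = 0x07; 0x07 ⊕ 0x1F = 0x18.
P5: D(K, 0x0B) = 0xE3; 0xE3 ⊕ 0x2F = 0xCC.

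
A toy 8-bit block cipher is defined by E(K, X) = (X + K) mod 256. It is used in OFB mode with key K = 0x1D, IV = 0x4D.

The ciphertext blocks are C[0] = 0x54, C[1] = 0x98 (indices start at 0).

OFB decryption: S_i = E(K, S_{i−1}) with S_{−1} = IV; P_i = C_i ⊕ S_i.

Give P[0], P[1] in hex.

P[0]: S = E(K, 0x4D) = 0x6A; 0x54 ⊕ 0x6A = 0x3E.
P[1]: S = E(K, 0x6A) = 0x87; 0x98 ⊕ 0x87 = 0x1F.

P[0] = 0x3E, P[1] = 0x1F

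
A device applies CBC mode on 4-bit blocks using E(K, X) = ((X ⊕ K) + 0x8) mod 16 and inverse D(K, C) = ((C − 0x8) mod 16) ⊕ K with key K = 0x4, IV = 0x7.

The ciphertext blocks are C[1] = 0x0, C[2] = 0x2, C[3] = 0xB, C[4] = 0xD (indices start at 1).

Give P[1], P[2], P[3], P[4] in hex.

P[1] = 0xB, P[2] = 0xE, P[3] = 0x5, P[4] = 0xA

CBC decryption: P_i = D(K, C_i) ⊕ C_{i−1}, with C_{0} = IV.
P[1]: D(K, 0x0) = 0xC; 0xC ⊕ 0x7 = 0xB.
P[2]: D(K, 0x2) = 0xE; 0xE ⊕ 0x0 = 0xE.
P[3]: D(K, 0xB) = 0x7; 0x7 ⊕ 0x2 = 0x5.
P[4]: D(K, 0xD) = 0x1; 0x1 ⊕ 0xB = 0xA.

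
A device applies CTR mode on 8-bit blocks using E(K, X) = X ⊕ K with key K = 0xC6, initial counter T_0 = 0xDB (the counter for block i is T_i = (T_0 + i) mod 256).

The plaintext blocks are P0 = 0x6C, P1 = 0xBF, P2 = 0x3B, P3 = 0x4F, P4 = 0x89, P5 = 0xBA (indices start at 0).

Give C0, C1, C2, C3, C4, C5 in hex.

C0 = 0x71, C1 = 0xA5, C2 = 0x20, C3 = 0x57, C4 = 0x90, C5 = 0x9C

CTR encryption: S_i = E(K, T_i) where T_i is the counter for block i; C_i = P_i ⊕ S_i.
C0: T = 0xDB, S = E(K, T) = 0x1D; 0x6C ⊕ 0x1D = 0x71.
C1: T = 0xDC, S = E(K, T) = 0x1A; 0xBF ⊕ 0x1A = 0xA5.
C2: T = 0xDD, S = E(K, T) = 0x1B; 0x3B ⊕ 0x1B = 0x20.
C3: T = 0xDE, S = E(K, T) = 0x18; 0x4F ⊕ 0x18 = 0x57.
C4: T = 0xDF, S = E(K, T) = 0x19; 0x89 ⊕ 0x19 = 0x90.
C5: T = 0xE0, S = E(K, T) = 0x26; 0xBA ⊕ 0x26 = 0x9C.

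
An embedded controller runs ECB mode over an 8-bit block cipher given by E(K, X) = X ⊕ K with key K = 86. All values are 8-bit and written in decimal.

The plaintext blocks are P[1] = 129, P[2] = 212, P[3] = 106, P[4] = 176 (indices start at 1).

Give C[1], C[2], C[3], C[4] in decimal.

ECB encryption: C_i = E(K, P_i).
C[1]: E(K, 129) = 215.
C[2]: E(K, 212) = 130.
C[3]: E(K, 106) = 60.
C[4]: E(K, 176) = 230.

C[1] = 215, C[2] = 130, C[3] = 60, C[4] = 230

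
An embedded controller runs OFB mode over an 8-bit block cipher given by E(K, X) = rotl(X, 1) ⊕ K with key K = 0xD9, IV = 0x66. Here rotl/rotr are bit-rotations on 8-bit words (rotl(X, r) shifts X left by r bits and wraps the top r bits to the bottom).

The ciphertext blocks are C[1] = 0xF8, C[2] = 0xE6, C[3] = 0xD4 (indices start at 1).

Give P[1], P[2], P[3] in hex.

OFB decryption: S_i = E(K, S_{i−1}) with S_{0} = IV; P_i = C_i ⊕ S_i.
P[1]: S = E(K, 0x66) = 0x15; 0xF8 ⊕ 0x15 = 0xED.
P[2]: S = E(K, 0x15) = 0xF3; 0xE6 ⊕ 0xF3 = 0x15.
P[3]: S = E(K, 0xF3) = 0x3E; 0xD4 ⊕ 0x3E = 0xEA.

P[1] = 0xED, P[2] = 0x15, P[3] = 0xEA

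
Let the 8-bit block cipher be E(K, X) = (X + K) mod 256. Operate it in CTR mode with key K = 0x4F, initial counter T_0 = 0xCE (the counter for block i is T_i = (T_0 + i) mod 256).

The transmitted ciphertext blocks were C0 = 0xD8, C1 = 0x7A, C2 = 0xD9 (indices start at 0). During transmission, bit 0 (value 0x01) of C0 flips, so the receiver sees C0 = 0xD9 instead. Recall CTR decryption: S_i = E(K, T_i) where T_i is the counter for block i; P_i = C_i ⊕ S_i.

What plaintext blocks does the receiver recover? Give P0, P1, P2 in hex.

P0 = 0xC4, P1 = 0x64, P2 = 0xC6

Only C0 changed, to 0xD9. In CTR, a change in C_i flips the same bit in P_i only; the keystream is unaffected. Decrypting the received ciphertext:
P0: T = 0xCE, S = E(K, T) = 0x1D; 0xD9 ⊕ 0x1D = 0xC4.
P1: T = 0xCF, S = E(K, T) = 0x1E; 0x7A ⊕ 0x1E = 0x64.
P2: T = 0xD0, S = E(K, T) = 0x1F; 0xD9 ⊕ 0x1F = 0xC6.
Blocks that differ from the original plaintext: P0.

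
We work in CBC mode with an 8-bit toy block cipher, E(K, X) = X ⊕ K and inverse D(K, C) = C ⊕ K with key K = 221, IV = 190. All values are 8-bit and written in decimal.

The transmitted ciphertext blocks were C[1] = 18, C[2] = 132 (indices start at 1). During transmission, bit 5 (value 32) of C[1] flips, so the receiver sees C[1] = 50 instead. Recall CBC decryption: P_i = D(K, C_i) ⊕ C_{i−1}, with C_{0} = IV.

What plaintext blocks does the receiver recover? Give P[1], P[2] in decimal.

P[1] = 81, P[2] = 107

Only C[1] changed, to 50. In CBC, a change in C_i garbles P_i and flips the same bit in P_{i+1}. Decrypting the received ciphertext:
P[1]: D(K, 50) = 239; 239 ⊕ 190 = 81.
P[2]: D(K, 132) = 89; 89 ⊕ 50 = 107.
Blocks that differ from the original plaintext: P[1], P[2].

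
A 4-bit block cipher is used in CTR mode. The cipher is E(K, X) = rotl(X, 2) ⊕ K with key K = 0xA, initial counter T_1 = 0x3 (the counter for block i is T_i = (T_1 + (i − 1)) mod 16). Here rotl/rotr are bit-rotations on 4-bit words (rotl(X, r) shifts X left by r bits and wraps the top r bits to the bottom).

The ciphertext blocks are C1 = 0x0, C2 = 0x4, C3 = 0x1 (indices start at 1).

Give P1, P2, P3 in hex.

CTR decryption: S_i = E(K, T_i) where T_i is the counter for block i; P_i = C_i ⊕ S_i.
P1: T = 0x3, S = E(K, T) = 0x6; 0x0 ⊕ 0x6 = 0x6.
P2: T = 0x4, S = E(K, T) = 0xB; 0x4 ⊕ 0xB = 0xF.
P3: T = 0x5, S = E(K, T) = 0xF; 0x1 ⊕ 0xF = 0xE.

P1 = 0x6, P2 = 0xF, P3 = 0xE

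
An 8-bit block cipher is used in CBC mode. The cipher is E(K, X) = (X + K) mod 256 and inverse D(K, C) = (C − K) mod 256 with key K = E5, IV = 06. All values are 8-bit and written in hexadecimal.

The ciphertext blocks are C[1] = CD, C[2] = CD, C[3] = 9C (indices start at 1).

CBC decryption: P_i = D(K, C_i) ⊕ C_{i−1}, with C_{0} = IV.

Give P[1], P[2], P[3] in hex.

P[1] = EE, P[2] = 25, P[3] = 7A

P[1]: D(K, CD) = E8; E8 ⊕ 06 = EE.
P[2]: D(K, CD) = E8; E8 ⊕ CD = 25.
P[3]: D(K, 9C) = B7; B7 ⊕ CD = 7A.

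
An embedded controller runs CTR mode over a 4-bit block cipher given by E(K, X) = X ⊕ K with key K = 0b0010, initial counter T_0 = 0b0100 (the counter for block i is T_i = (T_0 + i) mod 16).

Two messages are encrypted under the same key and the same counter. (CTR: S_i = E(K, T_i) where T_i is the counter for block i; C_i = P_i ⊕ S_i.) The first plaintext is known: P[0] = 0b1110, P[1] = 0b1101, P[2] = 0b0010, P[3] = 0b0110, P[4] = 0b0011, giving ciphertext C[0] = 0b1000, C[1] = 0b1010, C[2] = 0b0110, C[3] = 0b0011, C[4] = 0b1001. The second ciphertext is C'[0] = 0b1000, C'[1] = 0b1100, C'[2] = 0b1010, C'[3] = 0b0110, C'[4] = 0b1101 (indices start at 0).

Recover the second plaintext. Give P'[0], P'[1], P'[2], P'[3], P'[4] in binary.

P'[0] = 0b1110, P'[1] = 0b1011, P'[2] = 0b1110, P'[3] = 0b0011, P'[4] = 0b0111

In CTR with a reused counter, both messages share the same keystream S_i, so C_i ⊕ C'_i = P_i ⊕ P'_i and thus P'_i = P_i ⊕ C_i ⊕ C'_i.
P'[0]: 0b1110 ⊕ 0b1000 ⊕ 0b1000 = 0b1110.
P'[1]: 0b1101 ⊕ 0b1010 ⊕ 0b1100 = 0b1011.
P'[2]: 0b0010 ⊕ 0b0110 ⊕ 0b1010 = 0b1110.
P'[3]: 0b0110 ⊕ 0b0011 ⊕ 0b0110 = 0b0011.
P'[4]: 0b0011 ⊕ 0b1001 ⊕ 0b1101 = 0b0111.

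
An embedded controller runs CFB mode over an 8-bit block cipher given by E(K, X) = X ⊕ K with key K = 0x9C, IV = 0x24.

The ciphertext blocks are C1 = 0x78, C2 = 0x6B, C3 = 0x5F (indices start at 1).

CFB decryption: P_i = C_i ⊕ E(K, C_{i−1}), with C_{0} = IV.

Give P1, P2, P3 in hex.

P1 = 0xC0, P2 = 0x8F, P3 = 0xA8

P1: E(K, 0x24) = 0xB8; 0x78 ⊕ 0xB8 = 0xC0.
P2: E(K, 0x78) = 0xE4; 0x6B ⊕ 0xE4 = 0x8F.
P3: E(K, 0x6B) = 0xF7; 0x5F ⊕ 0xF7 = 0xA8.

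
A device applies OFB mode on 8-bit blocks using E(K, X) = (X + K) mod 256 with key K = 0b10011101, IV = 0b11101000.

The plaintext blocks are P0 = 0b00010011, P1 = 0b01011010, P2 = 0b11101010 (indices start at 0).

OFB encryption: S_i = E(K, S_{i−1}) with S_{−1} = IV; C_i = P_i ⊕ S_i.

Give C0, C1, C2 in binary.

C0 = 0b10010110, C1 = 0b01111000, C2 = 0b01010101

C0: S = E(K, 0b11101000) = 0b10000101; 0b00010011 ⊕ 0b10000101 = 0b10010110.
C1: S = E(K, 0b10000101) = 0b00100010; 0b01011010 ⊕ 0b00100010 = 0b01111000.
C2: S = E(K, 0b00100010) = 0b10111111; 0b11101010 ⊕ 0b10111111 = 0b01010101.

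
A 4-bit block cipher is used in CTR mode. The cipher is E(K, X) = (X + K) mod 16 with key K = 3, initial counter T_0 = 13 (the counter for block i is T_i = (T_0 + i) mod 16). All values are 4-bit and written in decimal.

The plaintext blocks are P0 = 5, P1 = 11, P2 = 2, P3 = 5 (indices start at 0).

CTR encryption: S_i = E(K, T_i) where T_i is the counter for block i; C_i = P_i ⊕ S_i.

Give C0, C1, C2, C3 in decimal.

C0: T = 13, S = E(K, T) = 0; 5 ⊕ 0 = 5.
C1: T = 14, S = E(K, T) = 1; 11 ⊕ 1 = 10.
C2: T = 15, S = E(K, T) = 2; 2 ⊕ 2 = 0.
C3: T = 0, S = E(K, T) = 3; 5 ⊕ 3 = 6.

C0 = 5, C1 = 10, C2 = 0, C3 = 6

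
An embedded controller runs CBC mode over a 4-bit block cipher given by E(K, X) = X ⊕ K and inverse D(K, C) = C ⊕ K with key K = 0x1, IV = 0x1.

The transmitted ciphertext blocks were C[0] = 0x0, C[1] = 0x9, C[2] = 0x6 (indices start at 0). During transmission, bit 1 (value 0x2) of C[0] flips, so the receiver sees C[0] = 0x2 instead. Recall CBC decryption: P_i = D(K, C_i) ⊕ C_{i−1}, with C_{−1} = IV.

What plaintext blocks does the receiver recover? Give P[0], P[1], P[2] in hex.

Only C[0] changed, to 0x2. In CBC, a change in C_i garbles P_i and flips the same bit in P_{i+1}. Decrypting the received ciphertext:
P[0]: D(K, 0x2) = 0x3; 0x3 ⊕ 0x1 = 0x2.
P[1]: D(K, 0x9) = 0x8; 0x8 ⊕ 0x2 = 0xA.
P[2]: D(K, 0x6) = 0x7; 0x7 ⊕ 0x9 = 0xE.
Blocks that differ from the original plaintext: P[0], P[1].

P[0] = 0x2, P[1] = 0xA, P[2] = 0xE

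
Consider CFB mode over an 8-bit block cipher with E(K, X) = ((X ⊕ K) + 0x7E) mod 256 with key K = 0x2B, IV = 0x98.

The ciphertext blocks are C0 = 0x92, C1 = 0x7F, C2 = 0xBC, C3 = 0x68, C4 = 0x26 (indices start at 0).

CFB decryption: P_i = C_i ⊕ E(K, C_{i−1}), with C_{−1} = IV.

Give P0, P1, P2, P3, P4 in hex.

P0 = 0xA3, P1 = 0x48, P2 = 0x6E, P3 = 0x7D, P4 = 0xE7

P0: E(K, 0x98) = 0x31; 0x92 ⊕ 0x31 = 0xA3.
P1: E(K, 0x92) = 0x37; 0x7F ⊕ 0x37 = 0x48.
P2: E(K, 0x7F) = 0xD2; 0xBC ⊕ 0xD2 = 0x6E.
P3: E(K, 0xBC) = 0x15; 0x68 ⊕ 0x15 = 0x7D.
P4: E(K, 0x68) = 0xC1; 0x26 ⊕ 0xC1 = 0xE7.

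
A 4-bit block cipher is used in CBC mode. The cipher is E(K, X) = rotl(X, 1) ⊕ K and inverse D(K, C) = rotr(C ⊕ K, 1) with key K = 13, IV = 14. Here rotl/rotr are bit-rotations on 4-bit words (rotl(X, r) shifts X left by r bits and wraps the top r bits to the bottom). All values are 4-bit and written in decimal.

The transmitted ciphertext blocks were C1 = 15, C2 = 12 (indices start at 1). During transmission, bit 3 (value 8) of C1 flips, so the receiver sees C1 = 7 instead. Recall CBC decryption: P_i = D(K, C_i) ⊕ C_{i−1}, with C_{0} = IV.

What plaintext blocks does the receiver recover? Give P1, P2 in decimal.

Only C1 changed, to 7. In CBC, a change in C_i garbles P_i and flips the same bit in P_{i+1}. Decrypting the received ciphertext:
P1: D(K, 7) = 5; 5 ⊕ 14 = 11.
P2: D(K, 12) = 8; 8 ⊕ 7 = 15.
Blocks that differ from the original plaintext: P1, P2.

P1 = 11, P2 = 15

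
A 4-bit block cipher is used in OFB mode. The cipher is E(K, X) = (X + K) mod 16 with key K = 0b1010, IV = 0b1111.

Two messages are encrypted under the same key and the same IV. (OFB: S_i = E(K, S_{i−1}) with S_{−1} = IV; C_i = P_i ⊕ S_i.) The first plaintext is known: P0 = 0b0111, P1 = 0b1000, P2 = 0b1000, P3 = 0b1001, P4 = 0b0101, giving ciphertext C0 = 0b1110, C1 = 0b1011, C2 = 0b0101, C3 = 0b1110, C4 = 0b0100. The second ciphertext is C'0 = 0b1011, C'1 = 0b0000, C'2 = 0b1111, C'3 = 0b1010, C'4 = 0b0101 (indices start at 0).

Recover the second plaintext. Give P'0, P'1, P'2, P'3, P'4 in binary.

In OFB with a reused IV, both messages share the same keystream S_i, so C_i ⊕ C'_i = P_i ⊕ P'_i and thus P'_i = P_i ⊕ C_i ⊕ C'_i.
P'0: 0b0111 ⊕ 0b1110 ⊕ 0b1011 = 0b0010.
P'1: 0b1000 ⊕ 0b1011 ⊕ 0b0000 = 0b0011.
P'2: 0b1000 ⊕ 0b0101 ⊕ 0b1111 = 0b0010.
P'3: 0b1001 ⊕ 0b1110 ⊕ 0b1010 = 0b1101.
P'4: 0b0101 ⊕ 0b0100 ⊕ 0b0101 = 0b0100.

P'0 = 0b0010, P'1 = 0b0011, P'2 = 0b0010, P'3 = 0b1101, P'4 = 0b0100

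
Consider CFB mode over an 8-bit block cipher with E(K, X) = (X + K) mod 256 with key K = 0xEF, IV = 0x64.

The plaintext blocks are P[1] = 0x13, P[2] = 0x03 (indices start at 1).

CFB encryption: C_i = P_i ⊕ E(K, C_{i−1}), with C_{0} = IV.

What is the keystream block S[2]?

C[1]: E(K, 0x64) = 0x53; 0x13 ⊕ 0x53 = 0x40.
C[2]: E(K, 0x40) = 0x2F; 0x03 ⊕ 0x2F = 0x2C.
So S[2] = 0x2F.

0x2F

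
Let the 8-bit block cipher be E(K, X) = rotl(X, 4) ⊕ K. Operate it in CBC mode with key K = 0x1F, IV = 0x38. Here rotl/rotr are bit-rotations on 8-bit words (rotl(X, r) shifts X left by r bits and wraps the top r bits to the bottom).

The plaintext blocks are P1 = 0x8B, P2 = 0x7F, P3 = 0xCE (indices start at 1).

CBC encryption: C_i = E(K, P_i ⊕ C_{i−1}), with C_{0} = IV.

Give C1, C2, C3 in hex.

C1 = 0x24, C2 = 0xAA, C3 = 0x59

C1: P1 ⊕ 0x38 = 0xB3; E(K, 0xB3) = 0x24.
C2: P2 ⊕ 0x24 = 0x5B; E(K, 0x5B) = 0xAA.
C3: P3 ⊕ 0xAA = 0x64; E(K, 0x64) = 0x59.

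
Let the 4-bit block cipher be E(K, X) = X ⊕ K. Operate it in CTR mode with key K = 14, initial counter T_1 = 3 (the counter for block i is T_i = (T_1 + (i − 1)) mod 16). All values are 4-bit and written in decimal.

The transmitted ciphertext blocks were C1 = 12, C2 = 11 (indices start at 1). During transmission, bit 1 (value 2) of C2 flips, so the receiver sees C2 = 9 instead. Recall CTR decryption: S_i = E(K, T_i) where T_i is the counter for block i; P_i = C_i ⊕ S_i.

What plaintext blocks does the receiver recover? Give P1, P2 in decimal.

Only C2 changed, to 9. In CTR, a change in C_i flips the same bit in P_i only; the keystream is unaffected. Decrypting the received ciphertext:
P1: T = 3, S = E(K, T) = 13; 12 ⊕ 13 = 1.
P2: T = 4, S = E(K, T) = 10; 9 ⊕ 10 = 3.
Blocks that differ from the original plaintext: P2.

P1 = 1, P2 = 3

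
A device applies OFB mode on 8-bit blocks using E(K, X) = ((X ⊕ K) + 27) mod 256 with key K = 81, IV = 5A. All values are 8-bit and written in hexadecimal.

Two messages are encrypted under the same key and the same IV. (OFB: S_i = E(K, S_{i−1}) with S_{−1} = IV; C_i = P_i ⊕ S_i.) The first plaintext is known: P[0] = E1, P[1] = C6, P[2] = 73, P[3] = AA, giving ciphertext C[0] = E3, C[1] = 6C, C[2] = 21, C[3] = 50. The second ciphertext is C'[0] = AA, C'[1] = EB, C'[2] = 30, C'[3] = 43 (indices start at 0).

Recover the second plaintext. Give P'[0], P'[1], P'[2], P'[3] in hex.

In OFB with a reused IV, both messages share the same keystream S_i, so C_i ⊕ C'_i = P_i ⊕ P'_i and thus P'_i = P_i ⊕ C_i ⊕ C'_i.
P'[0]: E1 ⊕ E3 ⊕ AA = A8.
P'[1]: C6 ⊕ 6C ⊕ EB = 41.
P'[2]: 73 ⊕ 21 ⊕ 30 = 62.
P'[3]: AA ⊕ 50 ⊕ 43 = B9.

P'[0] = A8, P'[1] = 41, P'[2] = 62, P'[3] = B9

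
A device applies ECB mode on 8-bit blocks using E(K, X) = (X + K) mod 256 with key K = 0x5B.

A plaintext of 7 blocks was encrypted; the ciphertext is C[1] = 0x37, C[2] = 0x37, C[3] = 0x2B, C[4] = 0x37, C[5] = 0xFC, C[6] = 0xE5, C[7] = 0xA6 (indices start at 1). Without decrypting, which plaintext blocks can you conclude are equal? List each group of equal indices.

P[1] = P[2] = P[4]

ECB encrypts each block independently with the same key, so equal ciphertext blocks imply equal plaintext blocks.
C[1] = C[2] = C[4] = 0x37, so P[1] = P[2] = P[4].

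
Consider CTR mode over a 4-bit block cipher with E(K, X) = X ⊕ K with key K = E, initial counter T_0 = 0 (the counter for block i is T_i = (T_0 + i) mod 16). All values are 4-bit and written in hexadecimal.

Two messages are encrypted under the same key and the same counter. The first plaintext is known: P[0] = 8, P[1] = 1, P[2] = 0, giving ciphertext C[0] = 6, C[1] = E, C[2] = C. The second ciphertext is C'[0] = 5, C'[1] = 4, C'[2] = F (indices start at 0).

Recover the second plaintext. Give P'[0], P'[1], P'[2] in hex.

In CTR with a reused counter, both messages share the same keystream S_i, so C_i ⊕ C'_i = P_i ⊕ P'_i and thus P'_i = P_i ⊕ C_i ⊕ C'_i.
P'[0]: 8 ⊕ 6 ⊕ 5 = B.
P'[1]: 1 ⊕ E ⊕ 4 = B.
P'[2]: 0 ⊕ C ⊕ F = 3.

P'[0] = B, P'[1] = B, P'[2] = 3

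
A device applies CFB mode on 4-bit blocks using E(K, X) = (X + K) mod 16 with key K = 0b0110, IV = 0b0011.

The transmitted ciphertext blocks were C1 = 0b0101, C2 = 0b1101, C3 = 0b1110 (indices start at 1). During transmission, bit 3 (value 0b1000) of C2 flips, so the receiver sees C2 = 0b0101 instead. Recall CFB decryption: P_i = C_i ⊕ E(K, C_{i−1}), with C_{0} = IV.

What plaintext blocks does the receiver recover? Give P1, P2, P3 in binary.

Only C2 changed, to 0b0101. In CFB, a change in C_i flips the same bit in P_i and garbles P_{i+1}. Decrypting the received ciphertext:
P1: E(K, 0b0011) = 0b1001; 0b0101 ⊕ 0b1001 = 0b1100.
P2: E(K, 0b0101) = 0b1011; 0b0101 ⊕ 0b1011 = 0b1110.
P3: E(K, 0b0101) = 0b1011; 0b1110 ⊕ 0b1011 = 0b0101.
Blocks that differ from the original plaintext: P2, P3.

P1 = 0b1100, P2 = 0b1110, P3 = 0b0101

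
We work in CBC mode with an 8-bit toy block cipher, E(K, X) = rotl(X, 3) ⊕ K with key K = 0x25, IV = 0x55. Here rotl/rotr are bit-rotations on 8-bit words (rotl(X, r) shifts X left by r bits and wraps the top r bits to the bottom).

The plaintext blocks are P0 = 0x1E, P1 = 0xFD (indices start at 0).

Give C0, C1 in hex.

CBC encryption: C_i = E(K, P_i ⊕ C_{i−1}), with C_{−1} = IV.
C0: P0 ⊕ 0x55 = 0x4B; E(K, 0x4B) = 0x7F.
C1: P1 ⊕ 0x7F = 0x82; E(K, 0x82) = 0x31.

C0 = 0x7F, C1 = 0x31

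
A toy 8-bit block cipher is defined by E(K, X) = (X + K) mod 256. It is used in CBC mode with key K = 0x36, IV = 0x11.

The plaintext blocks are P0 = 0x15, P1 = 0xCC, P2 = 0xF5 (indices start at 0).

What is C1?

CBC encryption: C_i = E(K, P_i ⊕ C_{i−1}), with C_{−1} = IV.
C0: P0 ⊕ 0x11 = 0x04; E(K, 0x04) = 0x3A.
C1: P1 ⊕ 0x3A = 0xF6; E(K, 0xF6) = 0x2C.

C1 = 0x2C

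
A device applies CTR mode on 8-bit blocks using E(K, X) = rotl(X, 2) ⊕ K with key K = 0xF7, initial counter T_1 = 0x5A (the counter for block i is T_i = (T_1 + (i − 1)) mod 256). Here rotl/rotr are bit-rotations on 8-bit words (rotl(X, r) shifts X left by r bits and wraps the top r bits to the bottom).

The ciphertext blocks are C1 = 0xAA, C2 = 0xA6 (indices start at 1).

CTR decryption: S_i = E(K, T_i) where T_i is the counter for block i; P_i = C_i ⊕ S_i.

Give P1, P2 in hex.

P1: T = 0x5A, S = E(K, T) = 0x9E; 0xAA ⊕ 0x9E = 0x34.
P2: T = 0x5B, S = E(K, T) = 0x9A; 0xA6 ⊕ 0x9A = 0x3C.

P1 = 0x34, P2 = 0x3C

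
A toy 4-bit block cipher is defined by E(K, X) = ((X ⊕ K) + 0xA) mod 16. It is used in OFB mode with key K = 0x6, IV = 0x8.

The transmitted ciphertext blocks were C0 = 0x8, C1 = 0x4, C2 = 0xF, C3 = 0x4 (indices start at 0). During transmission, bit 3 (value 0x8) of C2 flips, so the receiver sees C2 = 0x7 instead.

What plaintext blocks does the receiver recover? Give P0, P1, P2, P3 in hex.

OFB decryption: S_i = E(K, S_{i−1}) with S_{−1} = IV; P_i = C_i ⊕ S_i.
Only C2 changed, to 0x7. In OFB, a change in C_i flips the same bit in P_i only; the keystream is unaffected. Decrypting the received ciphertext:
P0: S = E(K, 0x8) = 0x8; 0x8 ⊕ 0x8 = 0x0.
P1: S = E(K, 0x8) = 0x8; 0x4 ⊕ 0x8 = 0xC.
P2: S = E(K, 0x8) = 0x8; 0x7 ⊕ 0x8 = 0xF.
P3: S = E(K, 0x8) = 0x8; 0x4 ⊕ 0x8 = 0xC.
Blocks that differ from the original plaintext: P2.

P0 = 0x0, P1 = 0xC, P2 = 0xF, P3 = 0xC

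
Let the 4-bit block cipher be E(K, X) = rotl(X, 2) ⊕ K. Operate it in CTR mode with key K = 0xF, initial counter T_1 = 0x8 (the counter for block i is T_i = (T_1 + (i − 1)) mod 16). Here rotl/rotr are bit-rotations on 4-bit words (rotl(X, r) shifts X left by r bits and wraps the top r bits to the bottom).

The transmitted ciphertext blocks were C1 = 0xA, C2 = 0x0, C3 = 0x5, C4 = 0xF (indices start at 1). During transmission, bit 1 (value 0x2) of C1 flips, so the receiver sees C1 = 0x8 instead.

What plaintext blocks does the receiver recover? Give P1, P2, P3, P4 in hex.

P1 = 0x5, P2 = 0x9, P3 = 0x0, P4 = 0xE

CTR decryption: S_i = E(K, T_i) where T_i is the counter for block i; P_i = C_i ⊕ S_i.
Only C1 changed, to 0x8. In CTR, a change in C_i flips the same bit in P_i only; the keystream is unaffected. Decrypting the received ciphertext:
P1: T = 0x8, S = E(K, T) = 0xD; 0x8 ⊕ 0xD = 0x5.
P2: T = 0x9, S = E(K, T) = 0x9; 0x0 ⊕ 0x9 = 0x9.
P3: T = 0xA, S = E(K, T) = 0x5; 0x5 ⊕ 0x5 = 0x0.
P4: T = 0xB, S = E(K, T) = 0x1; 0xF ⊕ 0x1 = 0xE.
Blocks that differ from the original plaintext: P1.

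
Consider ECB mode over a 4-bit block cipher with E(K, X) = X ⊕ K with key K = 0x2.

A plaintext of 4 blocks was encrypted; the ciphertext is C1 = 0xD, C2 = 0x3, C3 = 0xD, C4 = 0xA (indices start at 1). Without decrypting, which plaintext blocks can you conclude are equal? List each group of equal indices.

P1 = P3

ECB encrypts each block independently with the same key, so equal ciphertext blocks imply equal plaintext blocks.
C1 = C3 = 0xD, so P1 = P3.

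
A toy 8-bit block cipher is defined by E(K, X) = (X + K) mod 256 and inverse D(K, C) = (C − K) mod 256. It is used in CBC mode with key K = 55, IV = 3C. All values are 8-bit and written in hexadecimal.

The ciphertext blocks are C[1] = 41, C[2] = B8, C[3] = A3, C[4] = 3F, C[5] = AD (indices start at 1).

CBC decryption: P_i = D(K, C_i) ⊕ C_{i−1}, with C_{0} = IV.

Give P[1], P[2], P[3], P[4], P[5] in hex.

P[1]: D(K, 41) = EC; EC ⊕ 3C = D0.
P[2]: D(K, B8) = 63; 63 ⊕ 41 = 22.
P[3]: D(K, A3) = 4E; 4E ⊕ B8 = F6.
P[4]: D(K, 3F) = EA; EA ⊕ A3 = 49.
P[5]: D(K, AD) = 58; 58 ⊕ 3F = 67.

P[1] = D0, P[2] = 22, P[3] = F6, P[4] = 49, P[5] = 67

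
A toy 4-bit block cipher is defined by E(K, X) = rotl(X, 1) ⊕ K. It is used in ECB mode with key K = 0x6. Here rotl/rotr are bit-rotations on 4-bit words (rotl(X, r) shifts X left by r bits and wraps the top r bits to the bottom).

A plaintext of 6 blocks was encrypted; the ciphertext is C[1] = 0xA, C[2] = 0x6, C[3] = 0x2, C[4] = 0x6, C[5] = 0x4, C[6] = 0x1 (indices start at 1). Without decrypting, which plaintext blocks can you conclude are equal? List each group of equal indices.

ECB encrypts each block independently with the same key, so equal ciphertext blocks imply equal plaintext blocks.
C[2] = C[4] = 0x6, so P[2] = P[4].

P[2] = P[4]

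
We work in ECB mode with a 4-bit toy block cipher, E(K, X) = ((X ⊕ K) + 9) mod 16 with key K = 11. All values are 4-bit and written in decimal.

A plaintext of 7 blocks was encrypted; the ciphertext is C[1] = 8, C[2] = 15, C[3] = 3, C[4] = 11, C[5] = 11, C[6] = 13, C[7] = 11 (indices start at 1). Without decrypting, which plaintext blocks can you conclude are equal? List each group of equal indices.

P[4] = P[5] = P[7]

ECB encrypts each block independently with the same key, so equal ciphertext blocks imply equal plaintext blocks.
C[4] = C[5] = C[7] = 11, so P[4] = P[5] = P[7].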